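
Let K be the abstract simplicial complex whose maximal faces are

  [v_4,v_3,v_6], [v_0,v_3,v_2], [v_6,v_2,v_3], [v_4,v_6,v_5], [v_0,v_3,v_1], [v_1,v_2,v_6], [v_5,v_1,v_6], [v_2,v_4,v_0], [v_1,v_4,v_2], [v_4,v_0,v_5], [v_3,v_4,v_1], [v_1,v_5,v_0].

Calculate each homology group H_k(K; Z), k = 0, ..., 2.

K has 7 vertices, 18 edges, 12 triangles.
rank ∂_0 = 0, rank ∂_1 = 6 ⇒ b_0 = 7 − 0 − 6 = 1; all invariant factors of ∂_1 are 1 so no torsion. So H_0 = Z.
rank ∂_1 = 6, rank ∂_2 = 12 ⇒ b_1 = 18 − 6 − 12 = 0; ∂_2 has invariant factor(s) [2] giving torsion. So H_1 = Z/2.
rank ∂_2 = 12, rank ∂_3 = 0 ⇒ b_2 = 12 − 12 − 0 = 0. So H_2 = 0.

H_0 ≅ Z,  H_1 ≅ Z/2,  H_2 = 0.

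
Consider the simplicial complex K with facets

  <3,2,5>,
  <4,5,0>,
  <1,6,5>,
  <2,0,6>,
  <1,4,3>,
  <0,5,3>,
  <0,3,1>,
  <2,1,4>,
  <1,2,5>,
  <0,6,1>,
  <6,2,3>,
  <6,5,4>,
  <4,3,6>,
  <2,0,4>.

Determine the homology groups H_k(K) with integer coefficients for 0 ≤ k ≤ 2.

H_0 = Z,  H_1 = Z^2,  H_2 = Z.

Take the total order 0 < 1 < 2 < 3 < 4 < 5 < 6 on the vertex set. Then K (dimension 2) consists of the simplices:

  0-simplices (7): [0], [1], [2], [3], [4], [5], [6]
  1-simplices (21): [0,1], [0,2], [0,3], [0,4], [0,5], [0,6], [1,2], [1,3], [1,4], [1,5], [1,6], [2,3], [2,4], [2,5], [2,6], [3,4], [3,5], [3,6], [4,5], [4,6], [5,6]
  2-simplices (14): [0,1,3], [0,1,6], [0,2,4], [0,2,6], [0,3,5], [0,4,5], [1,2,4], [1,2,5], [1,3,4], [1,5,6], [2,3,5], [2,3,6], [3,4,6], [4,5,6]

Hence C_0 ≅ Z^7, C_1 ≅ Z^21, C_2 ≅ Z^14.

The boundary map ∂_1: C_1 → C_0 sends each edge [p,q] (with p < q) to q − p. For instance
  ∂[3,5] = [5] − [3].
This gives a 7×21 integer matrix of rank 6; reducing to Smith normal form yields diagonal entries (1,1,1,1,1,1).

∂_2: C_2 → C_1 acts by ∂[p,q,r] = [q,r] − [p,r] + [p,q]. For instance
  ∂[1,3,4] = [3,4] − [1,4] + [1,3],
  ∂[0,1,3] = [1,3] − [0,3] + [0,1].
As a 21×14 matrix over Z this has rank 13, with invariant factors (1,1,1,1,1,1,1,1,1,1,1,1,1).

Reading off H_k = ker ∂_k / im ∂_{k+1}:

  H_0: rank C_0 − rank ∂_1 = 7 − 6 = 1, and the invariant factors of ∂_1 are all 1, so H_0 = Z.
  H_1: rank ker ∂_1 − rank ∂_2 = (21 − 6) − 13 = 2, and the invariant factors of ∂_2 are all 1, so H_1 = Z^2.
  H_2: rank ker ∂_2 − rank ∂_3 = (14 − 13) − 0 = 1, and there is no ∂_3, so H_2 = Z.

As a check, the Euler characteristic is 7 − 21 + 14 = 0, which agrees with 1 − 2 + 1 = 0.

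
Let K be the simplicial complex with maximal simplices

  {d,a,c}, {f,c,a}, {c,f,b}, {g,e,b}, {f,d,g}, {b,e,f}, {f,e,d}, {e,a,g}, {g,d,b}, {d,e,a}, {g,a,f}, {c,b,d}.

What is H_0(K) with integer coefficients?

H_0 = Z.

K has 7 vertices, 18 edges, 12 triangles.
rank ∂_0 = 0, rank ∂_1 = 6 ⇒ b_0 = 7 − 0 − 6 = 1; all invariant factors of ∂_1 are 1 so no torsion. So H_0 = Z.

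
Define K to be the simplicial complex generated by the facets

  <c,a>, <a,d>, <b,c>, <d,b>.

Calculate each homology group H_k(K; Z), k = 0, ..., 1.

Fix the vertex order a < b < c < d and write every simplex with vertices in increasing order. Then dim K = 1 and the simplices of K are:

  0-simplices (4): a, b, c, d
  1-simplices (4): ac, ad, bc, bd

giving chain groups C_0 ≅ Z^4, C_1 ≅ Z^4.

∂_1: C_1 → C_0 maps an edge to its endpoints' difference, ∂[p,q] = q − p. For instance
  ∂bc = c − b.
As a 4×4 matrix over Z this has rank 3, with invariant factors (1,1,1).

Now H_k = ker ∂_k / im ∂_{k+1}, so:

  H_0: rank C_0 − rank ∂_1 = 4 − 3 = 1, and the invariant factors of ∂_1 are all 1, so H_0 = Z.
  H_1: rank ker ∂_1 − rank ∂_2 = (4 − 3) − 0 = 1, and there is no ∂_2, so H_1 = Z.

As a check, the Euler characteristic is 4 − 4 = 0, which agrees with 1 − 1 = 0.

H_0 = Z,  H_1 = Z.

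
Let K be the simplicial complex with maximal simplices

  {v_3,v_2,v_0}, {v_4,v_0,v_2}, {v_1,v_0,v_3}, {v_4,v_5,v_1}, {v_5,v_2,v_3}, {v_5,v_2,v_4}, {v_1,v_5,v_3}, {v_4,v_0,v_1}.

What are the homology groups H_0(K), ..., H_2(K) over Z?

Take the total order v_0 < v_1 < v_2 < v_3 < v_4 < v_5 on the vertex set. Then K (dimension 2) consists of the simplices:

  0-simplices (6): [v_0], [v_1], [v_2], [v_3], [v_4], [v_5]
  1-simplices (12): [v_0,v_1], [v_0,v_2], [v_0,v_3], [v_0,v_4], [v_1,v_3], [v_1,v_4], [v_1,v_5], [v_2,v_3], [v_2,v_4], [v_2,v_5], [v_3,v_5], [v_4,v_5]
  2-simplices (8): [v_0,v_1,v_3], [v_0,v_1,v_4], [v_0,v_2,v_3], [v_0,v_2,v_4], [v_1,v_3,v_5], [v_1,v_4,v_5], [v_2,v_3,v_5], [v_2,v_4,v_5]

Hence C_0 ≅ Z^6, C_1 ≅ Z^12, C_2 ≅ Z^8.

∂_1: C_1 → C_0 is given by ∂[p,q] = [q] − [p]. For instance
  ∂[v_2,v_4] = [v_4] − [v_2].
As a 6×12 matrix over Z this has rank 5, with invariant factors (1,1,1,1,1).

The boundary map ∂_2: C_2 → C_1 acts by ∂[p,q,r] = [q,r] − [p,r] + [p,q]. For instance
  ∂[v_0,v_1,v_4] = [v_1,v_4] − [v_0,v_4] + [v_0,v_1],
  ∂[v_2,v_3,v_5] = [v_3,v_5] − [v_2,v_5] + [v_2,v_3].
The resulting 12×8 matrix has rank 7, and its Smith normal form has invariant factors (1,1,1,1,1,1,1).

Now H_k = ker ∂_k / im ∂_{k+1}, so:

  H_0: rank C_0 − rank ∂_1 = 6 − 5 = 1, and the invariant factors of ∂_1 are all 1, so H_0 = Z.
  H_1: rank ker ∂_1 − rank ∂_2 = (12 − 5) − 7 = 0, and the invariant factors of ∂_2 are all 1, so H_1 = 0.
  H_2: rank ker ∂_2 − rank ∂_3 = (8 − 7) − 0 = 1, and there is no ∂_3, so H_2 = Z.

H_0 = Z,  H_1 = 0,  H_2 = Z.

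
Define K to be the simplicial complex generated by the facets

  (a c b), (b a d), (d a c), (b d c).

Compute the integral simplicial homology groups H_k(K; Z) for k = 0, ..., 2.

H_0 = Z,  H_1 = 0,  H_2 = Z.

Order the vertices as a < b < c < d. Listing each simplex with vertices in this order, K has dimension 2 with simplices:

  0-simplices (4): a, b, c, d
  1-simplices (6): ab, ac, ad, bc, bd, cd
  2-simplices (4): abc, abd, acd, bcd

Hence C_0 ≅ Z^4, C_1 ≅ Z^6, C_2 ≅ Z^4.

∂_1: C_1 → C_0 maps an edge to its endpoints' difference, ∂[p,q] = q − p.
The 4×6 boundary matrix has rank 3 and Smith normal form diag(1,1,1).

The boundary map ∂_2: C_2 → C_1 maps a triangle to the signed sum of its edges. For instance
  ∂bcd = cd − bd + bc,
  ∂abc = bc − ac + ab.
This gives a 6×4 integer matrix of rank 3; reducing to Smith normal form yields diagonal entries (1,1,1).

Reading off H_k = ker ∂_k / im ∂_{k+1}:

  H_0: rank C_0 − rank ∂_1 = 4 − 3 = 1, and the invariant factors of ∂_1 are all 1, so H_0 = Z.
  H_1: rank ker ∂_1 − rank ∂_2 = (6 − 3) − 3 = 0, and the invariant factors of ∂_2 are all 1, so H_1 = 0.
  H_2: rank ker ∂_2 − rank ∂_3 = (4 − 3) − 0 = 1, and there is no ∂_3, so H_2 = Z.

As a check, the Euler characteristic is 4 − 6 + 4 = 2, which agrees with 1 − 0 + 1 = 2.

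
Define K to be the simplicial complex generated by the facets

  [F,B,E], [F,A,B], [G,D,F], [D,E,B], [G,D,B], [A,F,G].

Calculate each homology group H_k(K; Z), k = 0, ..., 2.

Fix the vertex order A < B < D < E < F < G and write every simplex with vertices in increasing order. Then dim K = 2 and the simplices of K are:

  0-simplices (6): A, B, D, E, F, G
  1-simplices (12): AB, AF, AG, BD, BE, BF, BG, DE, DF, DG, EF, FG
  2-simplices (6): ABF, AFG, BDE, BDG, BEF, DFG

so the chain groups are C_0 ≅ Z^6, C_1 ≅ Z^12, C_2 ≅ Z^6.

The boundary map ∂_1: C_1 → C_0 sends each edge [p,q] (with p < q) to q − p. For instance
  ∂BD = D − B.
The 6×12 boundary matrix has rank 5 and Smith normal form diag(1,1,1,1,1).

The boundary map ∂_2: C_2 → C_1 acts by ∂[p,q,r] = [q,r] − [p,r] + [p,q]. For instance
  ∂DFG = FG − DG + DF,
  ∂BDG = DG − BG + BD.
The 12×6 boundary matrix has rank 6 and Smith normal form diag(1,1,1,1,1,1).

Computing H_k = (kernel of ∂_k) / (image of ∂_{k+1}):

  H_0: rank C_0 − rank ∂_1 = 6 − 5 = 1, and the invariant factors of ∂_1 are all 1, so H_0 ≅ Z.
  H_1: rank ker ∂_1 − rank ∂_2 = (12 − 5) − 6 = 1, and the invariant factors of ∂_2 are all 1, so H_1 ≅ Z.
  H_2: rank ker ∂_2 − rank ∂_3 = (6 − 6) − 0 = 0, and there is no ∂_3, so H_2 ≅ 0.

(K is a triangulation of the cylinder S^1 x I.)

H_0 ≅ Z,  H_1 ≅ Z,  H_2 = 0.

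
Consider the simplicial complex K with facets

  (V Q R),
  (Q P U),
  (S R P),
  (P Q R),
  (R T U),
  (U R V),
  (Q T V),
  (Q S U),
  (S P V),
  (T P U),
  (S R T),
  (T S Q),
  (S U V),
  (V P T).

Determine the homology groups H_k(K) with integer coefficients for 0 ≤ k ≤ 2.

We work with the vertex ordering P < Q < R < S < T < U < V. The simplices of K, each written with vertices in increasing order, are:

  0-simplices (7): P, Q, R, S, T, U, V
  1-simplices (21): PQ, PR, PS, PT, PU, PV, QR, QS, QT, QU, QV, RS, RT, RU, RV, ST, SU, SV, TU, TV, UV
  2-simplices (14): PQR, PQU, PRS, PSV, PTU, PTV, QRV, QST, QSU, QTV, RST, RTU, RUV, SUV

giving chain groups C_0 ≅ Z^7, C_1 ≅ Z^21, C_2 ≅ Z^14.

Boundary ∂_1: C_1 → C_0 is given by ∂[p,q] = [q] − [p]. For instance
  ∂QS = S − Q.
As a 7×21 matrix over Z this has rank 6, with invariant factors (1,1,1,1,1,1).

The boundary map ∂_2: C_2 → C_1 maps a triangle to the signed sum of its edges. For instance
  ∂QTV = TV − QV + QT,
  ∂PTU = TU − PU + PT.
The 21×14 boundary matrix has rank 13 and Smith normal form diag(1,1,1,1,1,1,1,1,1,1,1,1,1).

Reading off H_k = ker ∂_k / im ∂_{k+1}:

  H_0: rank C_0 − rank ∂_1 = 7 − 6 = 1, and the invariant factors of ∂_1 are all 1, so H_0 ≅ Z.
  H_1: rank ker ∂_1 − rank ∂_2 = (21 − 6) − 13 = 2, and the invariant factors of ∂_2 are all 1, so H_1 ≅ Z^2.
  H_2: rank ker ∂_2 − rank ∂_3 = (14 − 13) − 0 = 1, and there is no ∂_3, so H_2 ≅ Z.

(K is a triangulation of the torus T^2.)

H_0 ≅ Z,  H_1 ≅ Z^2,  H_2 ≅ Z.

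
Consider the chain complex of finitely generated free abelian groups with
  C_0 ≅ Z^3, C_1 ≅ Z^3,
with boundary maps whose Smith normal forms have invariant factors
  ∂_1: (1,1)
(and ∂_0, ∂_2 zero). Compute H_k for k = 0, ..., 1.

H_0 ≅ Z,  H_1 ≅ Z.

H_0: b_0 = 3 − 0 − 2 = 1; torsion from ∂_1 factors > 1: none. So H_0 ≅ Z.
H_1: b_1 = 3 − 2 − 0 = 1; torsion from ∂_2 factors > 1: none. So H_1 ≅ Z.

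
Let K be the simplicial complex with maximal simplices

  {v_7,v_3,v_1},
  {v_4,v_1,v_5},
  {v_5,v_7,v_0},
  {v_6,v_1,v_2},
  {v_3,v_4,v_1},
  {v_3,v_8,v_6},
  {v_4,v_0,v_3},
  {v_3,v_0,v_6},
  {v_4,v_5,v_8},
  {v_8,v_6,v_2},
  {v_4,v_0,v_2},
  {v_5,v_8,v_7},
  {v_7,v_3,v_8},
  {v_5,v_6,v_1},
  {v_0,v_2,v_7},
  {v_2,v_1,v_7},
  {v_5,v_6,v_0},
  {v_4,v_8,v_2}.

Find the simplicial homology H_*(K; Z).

H_0 ≅ Z,  H_1 ≅ Z^2,  H_2 ≅ Z.

We work with the vertex ordering v_0 < v_1 < v_2 < v_3 < v_4 < v_5 < v_6 < v_7 < v_8. The simplices of K, each written with vertices in increasing order, are:

  0-simplices (9): [v_0], [v_1], [v_2], [v_3], [v_4], [v_5], [v_6], [v_7], [v_8]
  1-simplices (27): (27 of them)
  2-simplices (18): (18 of them)

giving chain groups C_0 ≅ Z^9, C_1 ≅ Z^27, C_2 ≅ Z^18.

Boundary ∂_1: C_1 → C_0 is given by ∂[p,q] = [q] − [p]. For instance
  ∂[v_2,v_8] = [v_8] − [v_2].
As a 9×27 matrix over Z this has rank 8, with invariant factors (1,1,1,1,1,1,1,1).

The boundary map ∂_2: C_2 → C_1 sends each 2-simplex [p,q,r] to [q,r] − [p,r] + [p,q]. For instance
  ∂[v_4,v_5,v_8] = [v_5,v_8] − [v_4,v_8] + [v_4,v_5],
  ∂[v_3,v_6,v_8] = [v_6,v_8] − [v_3,v_8] + [v_3,v_6].
The 27×18 boundary matrix has rank 17 and Smith normal form diag(1,1,1,1,1,1,1,1,1,1,1,1,1,1,1,1,1).

Now H_k = ker ∂_k / im ∂_{k+1}, so:

  H_0: rank C_0 − rank ∂_1 = 9 − 8 = 1, and the invariant factors of ∂_1 are all 1, so H_0 ≅ Z.
  H_1: rank ker ∂_1 − rank ∂_2 = (27 − 8) − 17 = 2, and the invariant factors of ∂_2 are all 1, so H_1 ≅ Z^2.
  H_2: rank ker ∂_2 − rank ∂_3 = (18 − 17) − 0 = 1, and there is no ∂_3, so H_2 ≅ Z.

(K is a triangulation of the torus T^2.)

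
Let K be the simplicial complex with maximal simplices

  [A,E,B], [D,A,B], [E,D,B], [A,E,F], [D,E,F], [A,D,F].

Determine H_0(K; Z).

H_0 ≅ Z.

Take the total order A < B < D < E < F on the vertex set. Then K (dimension 2) consists of the simplices:

  0-simplices (5): A, B, D, E, F
  1-simplices (9): AB, AD, AE, AF, BD, BE, DE, DF, EF
  2-simplices (6): ABD, ABE, ADF, AEF, BDE, DEF

Hence C_0 ≅ Z^5, C_1 ≅ Z^9, C_2 ≅ Z^6.

The boundary map ∂_1: C_1 → C_0 maps an edge to its endpoints' difference, ∂[p,q] = q − p. For instance
  ∂BE = E − B.
The 5×9 boundary matrix has rank 4 and Smith normal form diag(1,1,1,1).

Boundary ∂_2: C_2 → C_1 maps a triangle to the signed sum of its edges. For instance
  ∂AEF = EF − AF + AE,
  ∂ABE = BE − AE + AB.
The resulting 9×6 matrix has rank 5, and its Smith normal form has invariant factors (1,1,1,1,1).

Computing H_k = (kernel of ∂_k) / (image of ∂_{k+1}):

  H_0: rank C_0 − rank ∂_1 = 5 − 4 = 1, and the invariant factors of ∂_1 are all 1, so H_0 ≅ Z.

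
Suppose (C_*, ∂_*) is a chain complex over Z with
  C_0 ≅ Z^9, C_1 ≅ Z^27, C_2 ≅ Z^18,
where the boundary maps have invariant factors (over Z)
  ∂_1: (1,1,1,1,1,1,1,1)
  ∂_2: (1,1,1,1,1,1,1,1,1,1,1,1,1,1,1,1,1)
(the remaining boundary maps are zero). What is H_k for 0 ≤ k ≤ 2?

H_0 = Z,  H_1 = Z^2,  H_2 = Z.

H_0: b_0 = 9 − 0 − 8 = 1; torsion from ∂_1 factors > 1: none. So H_0 = Z.
H_1: b_1 = 27 − 8 − 17 = 2; torsion from ∂_2 factors > 1: none. So H_1 = Z^2.
H_2: b_2 = 18 − 17 − 0 = 1; torsion from ∂_3 factors > 1: none. So H_2 = Z.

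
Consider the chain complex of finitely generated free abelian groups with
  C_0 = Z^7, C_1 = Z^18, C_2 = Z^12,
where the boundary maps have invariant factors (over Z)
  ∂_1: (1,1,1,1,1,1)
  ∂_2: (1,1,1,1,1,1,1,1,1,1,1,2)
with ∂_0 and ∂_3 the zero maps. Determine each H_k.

H_0: b_0 = 7 − 0 − 6 = 1; torsion from ∂_1 factors > 1: none. So H_0 ≅ Z.
H_1: b_1 = 18 − 6 − 12 = 0; torsion from ∂_2 factors > 1: [2]. So H_1 ≅ Z/2.
H_2: b_2 = 12 − 12 − 0 = 0; torsion from ∂_3 factors > 1: none. So H_2 ≅ 0.

H_0 ≅ Z,  H_1 ≅ Z/2,  H_2 = 0.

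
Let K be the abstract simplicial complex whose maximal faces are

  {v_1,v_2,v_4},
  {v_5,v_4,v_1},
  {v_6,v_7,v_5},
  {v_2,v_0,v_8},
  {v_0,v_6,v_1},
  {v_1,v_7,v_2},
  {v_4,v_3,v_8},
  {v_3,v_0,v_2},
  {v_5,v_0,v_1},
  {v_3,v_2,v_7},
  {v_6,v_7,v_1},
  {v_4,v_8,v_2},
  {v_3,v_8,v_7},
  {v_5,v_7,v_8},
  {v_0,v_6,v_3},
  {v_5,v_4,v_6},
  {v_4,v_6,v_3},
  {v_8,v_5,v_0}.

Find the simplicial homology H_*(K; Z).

H_0 = Z,  H_1 = Z ⊕ Z/2,  H_2 = 0.

Order the vertices as v_0 < v_1 < v_2 < v_3 < v_4 < v_5 < v_6 < v_7 < v_8. Listing each simplex with vertices in this order, K has dimension 2 with simplices:

  0-simplices (9): [v_0], [v_1], [v_2], [v_3], [v_4], [v_5], [v_6], [v_7], [v_8]
  1-simplices (27): (27 of them)
  2-simplices (18): (18 of them)

Hence C_0 ≅ Z^9, C_1 ≅ Z^27, C_2 ≅ Z^18.

Boundary ∂_1: C_1 → C_0 is given by ∂[p,q] = [q] − [p]. For instance
  ∂[v_1,v_4] = [v_4] − [v_1].
This gives a 9×27 integer matrix of rank 8; reducing to Smith normal form yields diagonal entries (1,1,1,1,1,1,1,1).

∂_2: C_2 → C_1 sends each 2-simplex [p,q,r] to [q,r] − [p,r] + [p,q]. For instance
  ∂[v_3,v_7,v_8] = [v_7,v_8] − [v_3,v_8] + [v_3,v_7],
  ∂[v_0,v_3,v_6] = [v_3,v_6] − [v_0,v_6] + [v_0,v_3].
As a 27×18 matrix over Z this has rank 18, with invariant factors (1,1,1,1,1,1,1,1,1,1,1,1,1,1,1,1,1,2).

Reading off H_k = ker ∂_k / im ∂_{k+1}:

  H_0: rank C_0 − rank ∂_1 = 9 − 8 = 1, and the invariant factors of ∂_1 are all 1, so H_0 = Z.
  H_1: rank ker ∂_1 − rank ∂_2 = (27 − 8) − 18 = 1, and ∂_2 has invariant factor 2 > 1, so H_1 = Z ⊕ Z/2.
  H_2: rank ker ∂_2 − rank ∂_3 = (18 − 18) − 0 = 0, and there is no ∂_3, so H_2 = 0.

As a check, the Euler characteristic is 9 − 27 + 18 = 0, which agrees with 1 − 1 + 0 = 0.
(K is a triangulation of the Klein bottle.)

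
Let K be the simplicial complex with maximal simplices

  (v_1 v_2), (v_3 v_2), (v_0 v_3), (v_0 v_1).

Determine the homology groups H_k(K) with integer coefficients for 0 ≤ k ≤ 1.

H_0 ≅ Z,  H_1 ≅ Z.

Take the total order v_0 < v_1 < v_2 < v_3 on the vertex set. Then K (dimension 1) consists of the simplices:

  0-simplices (4): [v_0], [v_1], [v_2], [v_3]
  1-simplices (4): [v_0,v_1], [v_0,v_3], [v_1,v_2], [v_2,v_3]

so the chain groups are C_0 ≅ Z^4, C_1 ≅ Z^4.

Boundary ∂_1: C_1 → C_0 is given by ∂[p,q] = [q] − [p].
The resulting 4×4 matrix has rank 3, and its Smith normal form has invariant factors (1,1,1).

Reading off H_k = ker ∂_k / im ∂_{k+1}:

  H_0: rank C_0 − rank ∂_1 = 4 − 3 = 1, and the invariant factors of ∂_1 are all 1, so H_0 = Z.
  H_1: rank ker ∂_1 − rank ∂_2 = (4 − 3) − 0 = 1, and there is no ∂_2, so H_1 = Z.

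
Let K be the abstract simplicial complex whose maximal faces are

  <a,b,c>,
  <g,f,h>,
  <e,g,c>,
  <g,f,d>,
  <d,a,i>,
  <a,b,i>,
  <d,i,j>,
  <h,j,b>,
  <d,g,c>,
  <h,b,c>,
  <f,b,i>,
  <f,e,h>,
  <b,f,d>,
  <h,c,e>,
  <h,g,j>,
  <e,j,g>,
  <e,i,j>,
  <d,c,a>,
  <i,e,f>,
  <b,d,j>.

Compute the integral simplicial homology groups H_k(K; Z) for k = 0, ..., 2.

Order the vertices as a < b < c < d < e < f < g < h < i < j. Listing each simplex with vertices in this order, K has dimension 2 with simplices:

  0-simplices (10): a, b, c, d, e, f, g, h, i, j
  1-simplices (30): ab, ac, ad, ai, bc, bd, bf, bh, bi, bj, cd, ce, cg, ch, df, dg, di, dj, ef, eg, eh, ei, ej, fg, fh, fi, gh, gj, hj, ij
  2-simplices (20): abc, abi, acd, adi, bch, bdf, bdj, bfi, bhj, cdg, ceg, ceh, dfg, dij, efh, efi, egj, eij, fgh, ghj

giving chain groups C_0 ≅ Z^10, C_1 ≅ Z^30, C_2 ≅ Z^20.

The boundary map ∂_1: C_1 → C_0 sends each edge [p,q] (with p < q) to q − p. For instance
  ∂di = i − d.
As a 10×30 matrix over Z this has rank 9, with invariant factors (1,1,1,1,1,1,1,1,1).

Boundary ∂_2: C_2 → C_1 maps a triangle to the signed sum of its edges. For instance
  ∂bdj = dj − bj + bd,
  ∂ceh = eh − ch + ce.
The resulting 30×20 matrix has rank 20, and its Smith normal form has invariant factors (1,1,1,1,1,1,1,1,1,1,1,1,1,1,1,1,1,1,1,2).

From H_k ≅ ker(∂_k) / im(∂_{k+1}) we obtain:

  H_0: rank C_0 − rank ∂_1 = 10 − 9 = 1, and the invariant factors of ∂_1 are all 1, so H_0 = Z.
  H_1: rank ker ∂_1 − rank ∂_2 = (30 − 9) − 20 = 1, and ∂_2 has invariant factor 2 > 1, so H_1 = Z × Z/2.
  H_2: rank ker ∂_2 − rank ∂_3 = (20 − 20) − 0 = 0, and there is no ∂_3, so H_2 = 0.

H_0 ≅ Z,  H_1 ≅ Z × Z/2,  H_2 = 0.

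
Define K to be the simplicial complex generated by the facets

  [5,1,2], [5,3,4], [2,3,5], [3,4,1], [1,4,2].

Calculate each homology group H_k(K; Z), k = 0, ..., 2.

H_0 = Z,  H_1 = Z,  H_2 = 0.

Order the vertices as 1 < 2 < 3 < 4 < 5. Listing each simplex with vertices in this order, K has dimension 2 with simplices:

  0-simplices (5): [1], [2], [3], [4], [5]
  1-simplices (10): [1,2], [1,3], [1,4], [1,5], [2,3], [2,4], [2,5], [3,4], [3,5], [4,5]
  2-simplices (5): [1,2,4], [1,2,5], [1,3,4], [2,3,5], [3,4,5]

Hence C_0 ≅ Z^5, C_1 ≅ Z^10, C_2 ≅ Z^5.

∂_1: C_1 → C_0 is given by ∂[p,q] = [q] − [p]. For instance
  ∂[3,5] = [5] − [3].
As a 5×10 matrix over Z this has rank 4, with invariant factors (1,1,1,1).

Boundary ∂_2: C_2 → C_1 acts by ∂[p,q,r] = [q,r] − [p,r] + [p,q]. For instance
  ∂[1,2,4] = [2,4] − [1,4] + [1,2],
  ∂[2,3,5] = [3,5] − [2,5] + [2,3].
As a 10×5 matrix over Z this has rank 5, with invariant factors (1,1,1,1,1).

Computing H_k = (kernel of ∂_k) / (image of ∂_{k+1}):

  H_0: rank C_0 − rank ∂_1 = 5 − 4 = 1, and the invariant factors of ∂_1 are all 1, so H_0 = Z.
  H_1: rank ker ∂_1 − rank ∂_2 = (10 − 4) − 5 = 1, and the invariant factors of ∂_2 are all 1, so H_1 = Z.
  H_2: rank ker ∂_2 − rank ∂_3 = (5 − 5) − 0 = 0, and there is no ∂_3, so H_2 = 0.

As a check, the Euler characteristic is 5 − 10 + 5 = 0, which agrees with 1 − 1 + 0 = 0.
(K is a triangulation of the Möbius band.)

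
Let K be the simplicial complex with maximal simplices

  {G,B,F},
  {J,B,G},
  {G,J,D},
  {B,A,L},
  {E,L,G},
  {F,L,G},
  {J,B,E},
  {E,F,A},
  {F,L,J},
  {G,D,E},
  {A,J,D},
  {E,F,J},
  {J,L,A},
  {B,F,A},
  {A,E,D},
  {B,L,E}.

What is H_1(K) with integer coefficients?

Take the total order A < B < D < E < F < G < J < L on the vertex set. Then K (dimension 2) consists of the simplices:

  0-simplices (8): A, B, D, E, F, G, J, L
  1-simplices (24): AB, AD, AE, AF, AJ, AL, BE, BF, BG, BJ, BL, DE, DG, DJ, EF, EG, EJ, EL, FG, FJ, FL, GJ, GL, JL
  2-simplices (16): ABF, ABL, ADE, ADJ, AEF, AJL, BEJ, BEL, BFG, BGJ, DEG, DGJ, EFJ, EGL, FGL, FJL

so the chain groups are C_0 ≅ Z^8, C_1 ≅ Z^24, C_2 ≅ Z^16.

∂_1: C_1 → C_0 is given by ∂[p,q] = [q] − [p].
As a 8×24 matrix over Z this has rank 7, with invariant factors (1,1,1,1,1,1,1).

Boundary ∂_2: C_2 → C_1 maps a triangle to the signed sum of its edges. For instance
  ∂DEG = EG − DG + DE,
  ∂EGL = GL − EL + EG.
The resulting 24×16 matrix has rank 15, and its Smith normal form has invariant factors (1,1,1,1,1,1,1,1,1,1,1,1,1,1,1).

Computing H_k = (kernel of ∂_k) / (image of ∂_{k+1}):

  H_1: rank ker ∂_1 − rank ∂_2 = (24 − 7) − 15 = 2, and the invariant factors of ∂_2 are all 1, so H_1 = Z^2.

H_1 = Z^2.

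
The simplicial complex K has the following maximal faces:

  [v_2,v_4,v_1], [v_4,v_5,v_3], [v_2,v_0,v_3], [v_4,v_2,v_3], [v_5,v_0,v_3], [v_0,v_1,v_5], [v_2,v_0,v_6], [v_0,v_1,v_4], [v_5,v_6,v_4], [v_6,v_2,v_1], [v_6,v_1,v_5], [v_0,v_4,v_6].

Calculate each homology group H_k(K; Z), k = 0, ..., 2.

H_0 ≅ Z,  H_1 ≅ Z/2,  H_2 = 0.

Fix the vertex order v_0 < v_1 < v_2 < v_3 < v_4 < v_5 < v_6 and write every simplex with vertices in increasing order. Then dim K = 2 and the simplices of K are:

  0-simplices (7): [v_0], [v_1], [v_2], [v_3], [v_4], [v_5], [v_6]
  1-simplices (18): (18 of them)
  2-simplices (12): (12 of them)

giving chain groups C_0 ≅ Z^7, C_1 ≅ Z^18, C_2 ≅ Z^12.

Boundary ∂_1: C_1 → C_0 sends each edge [p,q] (with p < q) to q − p. For instance
  ∂[v_0,v_3] = [v_3] − [v_0].
The 7×18 boundary matrix has rank 6 and Smith normal form diag(1,1,1,1,1,1).

The boundary map ∂_2: C_2 → C_1 maps a triangle to the signed sum of its edges. For instance
  ∂[v_0,v_1,v_5] = [v_1,v_5] − [v_0,v_5] + [v_0,v_1],
  ∂[v_1,v_2,v_6] = [v_2,v_6] − [v_1,v_6] + [v_1,v_2].
The 18×12 boundary matrix has rank 12 and Smith normal form diag(1,1,1,1,1,1,1,1,1,1,1,2).

Now H_k = ker ∂_k / im ∂_{k+1}, so:

  H_0: rank C_0 − rank ∂_1 = 7 − 6 = 1, and the invariant factors of ∂_1 are all 1, so H_0 ≅ Z.
  H_1: rank ker ∂_1 − rank ∂_2 = (18 − 6) − 12 = 0, and ∂_2 has invariant factor 2 > 1, so H_1 ≅ Z/2.
  H_2: rank ker ∂_2 − rank ∂_3 = (12 − 12) − 0 = 0, and there is no ∂_3, so H_2 ≅ 0.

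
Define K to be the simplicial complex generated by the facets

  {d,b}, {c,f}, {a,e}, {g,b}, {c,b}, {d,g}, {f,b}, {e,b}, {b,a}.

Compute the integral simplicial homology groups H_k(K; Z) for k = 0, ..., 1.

H_0 = Z,  H_1 = Z^3.

We work with the vertex ordering a < b < c < d < e < f < g. The simplices of K, each written with vertices in increasing order, are:

  0-simplices (7): a, b, c, d, e, f, g
  1-simplices (9): ab, ae, bc, bd, be, bf, bg, cf, dg

so the chain groups are C_0 ≅ Z^7, C_1 ≅ Z^9.

Boundary ∂_1: C_1 → C_0 maps an edge to its endpoints' difference, ∂[p,q] = q − p.
The 7×9 boundary matrix has rank 6 and Smith normal form diag(1,1,1,1,1,1).

Now H_k = ker ∂_k / im ∂_{k+1}, so:

  H_0: rank C_0 − rank ∂_1 = 7 − 6 = 1, and the invariant factors of ∂_1 are all 1, so H_0 = Z.
  H_1: rank ker ∂_1 − rank ∂_2 = (9 − 6) − 0 = 3, and there is no ∂_2, so H_1 = Z^3.

(K is a triangulation of a wedge of 3 circles.)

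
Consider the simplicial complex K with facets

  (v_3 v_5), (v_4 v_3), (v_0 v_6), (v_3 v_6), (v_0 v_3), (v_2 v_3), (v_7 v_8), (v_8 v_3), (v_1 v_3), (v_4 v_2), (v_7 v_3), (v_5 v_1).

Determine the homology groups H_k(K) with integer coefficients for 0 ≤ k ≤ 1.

H_0 = Z,  H_1 = Z^4.

Take the total order v_0 < v_1 < v_2 < v_3 < v_4 < v_5 < v_6 < v_7 < v_8 on the vertex set. Then K (dimension 1) consists of the simplices:

  0-simplices (9): [v_0], [v_1], [v_2], [v_3], [v_4], [v_5], [v_6], [v_7], [v_8]
  1-simplices (12): [v_0,v_3], [v_0,v_6], [v_1,v_3], [v_1,v_5], [v_2,v_3], [v_2,v_4], [v_3,v_4], [v_3,v_5], [v_3,v_6], [v_3,v_7], [v_3,v_8], [v_7,v_8]

Hence C_0 ≅ Z^9, C_1 ≅ Z^12.

∂_1: C_1 → C_0 sends each edge [p,q] (with p < q) to q − p. For instance
  ∂[v_3,v_7] = [v_7] − [v_3].
The 9×12 boundary matrix has rank 8 and Smith normal form diag(1,1,1,1,1,1,1,1).

Now H_k = ker ∂_k / im ∂_{k+1}, so:

  H_0: rank C_0 − rank ∂_1 = 9 − 8 = 1, and the invariant factors of ∂_1 are all 1, so H_0 = Z.
  H_1: rank ker ∂_1 − rank ∂_2 = (12 − 8) − 0 = 4, and there is no ∂_2, so H_1 = Z^4.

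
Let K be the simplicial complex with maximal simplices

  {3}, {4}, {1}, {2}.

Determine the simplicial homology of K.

H_0 ≅ Z^4.

Fix the vertex order 1 < 2 < 3 < 4 and write every simplex with vertices in increasing order. Then dim K = 0 and the simplices of K are:

  0-simplices (4): [1], [2], [3], [4]

Hence C_0 ≅ Z^4.

From H_k ≅ ker(∂_k) / im(∂_{k+1}) we obtain:

  H_0: rank C_0 − rank ∂_1 = 4 − 0 = 4, and there is no ∂_1, so H_0 ≅ Z^4.

(K is a triangulation of a set of 4 points.)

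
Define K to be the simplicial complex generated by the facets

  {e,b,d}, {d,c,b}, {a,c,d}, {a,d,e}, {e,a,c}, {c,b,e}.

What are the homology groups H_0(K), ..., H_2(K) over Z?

H_0 ≅ Z,  H_1 = 0,  H_2 ≅ Z.

Order the vertices as a < b < c < d < e. Listing each simplex with vertices in this order, K has dimension 2 with simplices:

  0-simplices (5): a, b, c, d, e
  1-simplices (9): ac, ad, ae, bc, bd, be, cd, ce, de
  2-simplices (6): acd, ace, ade, bcd, bce, bde

Hence C_0 ≅ Z^5, C_1 ≅ Z^9, C_2 ≅ Z^6.

∂_1: C_1 → C_0 is given by ∂[p,q] = [q] − [p]. For instance
  ∂bc = c − b.
As a 5×9 matrix over Z this has rank 4, with invariant factors (1,1,1,1).

The boundary map ∂_2: C_2 → C_1 maps a triangle to the signed sum of its edges. For instance
  ∂bde = de − be + bd,
  ∂ade = de − ae + ad.
The resulting 9×6 matrix has rank 5, and its Smith normal form has invariant factors (1,1,1,1,1).

Computing H_k = (kernel of ∂_k) / (image of ∂_{k+1}):

  H_0: rank C_0 − rank ∂_1 = 5 − 4 = 1, and the invariant factors of ∂_1 are all 1, so H_0 = Z.
  H_1: rank ker ∂_1 − rank ∂_2 = (9 − 4) − 5 = 0, and the invariant factors of ∂_2 are all 1, so H_1 = 0.
  H_2: rank ker ∂_2 − rank ∂_3 = (6 − 5) − 0 = 1, and there is no ∂_3, so H_2 = Z.

As a check, the Euler characteristic is 5 − 9 + 6 = 2, which agrees with 1 − 0 + 1 = 2.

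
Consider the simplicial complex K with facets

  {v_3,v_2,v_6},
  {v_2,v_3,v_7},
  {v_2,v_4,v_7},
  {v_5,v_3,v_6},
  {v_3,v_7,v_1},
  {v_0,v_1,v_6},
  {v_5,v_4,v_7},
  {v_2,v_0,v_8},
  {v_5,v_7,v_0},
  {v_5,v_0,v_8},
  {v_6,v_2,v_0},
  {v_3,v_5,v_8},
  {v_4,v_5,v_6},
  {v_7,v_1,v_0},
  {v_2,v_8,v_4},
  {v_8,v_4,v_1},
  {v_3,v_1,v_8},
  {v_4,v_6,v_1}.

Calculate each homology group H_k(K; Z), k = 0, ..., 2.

H_0 = Z,  H_1 = Z^2,  H_2 = Z.

Fix the vertex order v_0 < v_1 < v_2 < v_3 < v_4 < v_5 < v_6 < v_7 < v_8 and write every simplex with vertices in increasing order. Then dim K = 2 and the simplices of K are:

  0-simplices (9): [v_0], [v_1], [v_2], [v_3], [v_4], [v_5], [v_6], [v_7], [v_8]
  1-simplices (27): (27 of them)
  2-simplices (18): (18 of them)

so the chain groups are C_0 ≅ Z^9, C_1 ≅ Z^27, C_2 ≅ Z^18.

Boundary ∂_1: C_1 → C_0 is given by ∂[p,q] = [q] − [p]. For instance
  ∂[v_2,v_3] = [v_3] − [v_2].
This gives a 9×27 integer matrix of rank 8; reducing to Smith normal form yields diagonal entries (1,1,1,1,1,1,1,1).

The boundary map ∂_2: C_2 → C_1 sends each 2-simplex [p,q,r] to [q,r] − [p,r] + [p,q]. For instance
  ∂[v_2,v_3,v_7] = [v_3,v_7] − [v_2,v_7] + [v_2,v_3],
  ∂[v_2,v_3,v_6] = [v_3,v_6] − [v_2,v_6] + [v_2,v_3].
As a 27×18 matrix over Z this has rank 17, with invariant factors (1,1,1,1,1,1,1,1,1,1,1,1,1,1,1,1,1).

From H_k ≅ ker(∂_k) / im(∂_{k+1}) we obtain:

  H_0: rank C_0 − rank ∂_1 = 9 − 8 = 1, and the invariant factors of ∂_1 are all 1, so H_0 = Z.
  H_1: rank ker ∂_1 − rank ∂_2 = (27 − 8) − 17 = 2, and the invariant factors of ∂_2 are all 1, so H_1 = Z^2.
  H_2: rank ker ∂_2 − rank ∂_3 = (18 − 17) − 0 = 1, and there is no ∂_3, so H_2 = Z.

As a check, the Euler characteristic is 9 − 27 + 18 = 0, which agrees with 1 − 2 + 1 = 0.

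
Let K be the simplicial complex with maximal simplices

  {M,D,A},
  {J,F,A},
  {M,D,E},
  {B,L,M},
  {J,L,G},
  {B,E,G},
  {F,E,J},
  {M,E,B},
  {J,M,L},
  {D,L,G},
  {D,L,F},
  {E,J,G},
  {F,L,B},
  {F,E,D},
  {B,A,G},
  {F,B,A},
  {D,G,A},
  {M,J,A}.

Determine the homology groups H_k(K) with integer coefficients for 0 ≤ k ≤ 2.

H_0 ≅ Z,  H_1 ≅ Z^2,  H_2 ≅ Z.

Take the total order A < B < D < E < F < G < J < L < M on the vertex set. Then K (dimension 2) consists of the simplices:

  0-simplices (9): A, B, D, E, F, G, J, L, M
  1-simplices (27): AB, AD, AF, AG, AJ, AM, BE, BF, BG, BL, BM, DE, DF, DG, DL, DM, EF, EG, EJ, EM, FJ, FL, GJ, GL, JL, JM, LM
  2-simplices (18): ABF, ABG, ADG, ADM, AFJ, AJM, BEG, BEM, BFL, BLM, DEF, DEM, DFL, DGL, EFJ, EGJ, GJL, JLM

giving chain groups C_0 ≅ Z^9, C_1 ≅ Z^27, C_2 ≅ Z^18.

Boundary ∂_1: C_1 → C_0 is given by ∂[p,q] = [q] − [p].
The resulting 9×27 matrix has rank 8, and its Smith normal form has invariant factors (1,1,1,1,1,1,1,1).

∂_2: C_2 → C_1 sends each 2-simplex [p,q,r] to [q,r] − [p,r] + [p,q]. For instance
  ∂BLM = LM − BM + BL,
  ∂ABF = BF − AF + AB.
The 27×18 boundary matrix has rank 17 and Smith normal form diag(1,1,1,1,1,1,1,1,1,1,1,1,1,1,1,1,1).

Reading off H_k = ker ∂_k / im ∂_{k+1}:

  H_0: rank C_0 − rank ∂_1 = 9 − 8 = 1, and the invariant factors of ∂_1 are all 1, so H_0 ≅ Z.
  H_1: rank ker ∂_1 − rank ∂_2 = (27 − 8) − 17 = 2, and the invariant factors of ∂_2 are all 1, so H_1 ≅ Z^2.
  H_2: rank ker ∂_2 − rank ∂_3 = (18 − 17) − 0 = 1, and there is no ∂_3, so H_2 ≅ Z.

(K is a triangulation of the torus T^2.)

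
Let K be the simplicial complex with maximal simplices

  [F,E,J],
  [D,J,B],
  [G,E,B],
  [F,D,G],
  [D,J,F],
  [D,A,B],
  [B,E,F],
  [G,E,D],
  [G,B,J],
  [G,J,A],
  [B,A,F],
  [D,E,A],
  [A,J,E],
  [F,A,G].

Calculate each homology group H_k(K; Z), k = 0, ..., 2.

K has 7 vertices, 21 edges, 14 triangles.
rank ∂_0 = 0, rank ∂_1 = 6 ⇒ b_0 = 7 − 0 − 6 = 1; all invariant factors of ∂_1 are 1 so no torsion. So H_0 = Z.
rank ∂_1 = 6, rank ∂_2 = 13 ⇒ b_1 = 21 − 6 − 13 = 2; all invariant factors of ∂_2 are 1 so no torsion. So H_1 = Z^2.
rank ∂_2 = 13, rank ∂_3 = 0 ⇒ b_2 = 14 − 13 − 0 = 1. So H_2 = Z.

H_0 = Z,  H_1 = Z^2,  H_2 = Z.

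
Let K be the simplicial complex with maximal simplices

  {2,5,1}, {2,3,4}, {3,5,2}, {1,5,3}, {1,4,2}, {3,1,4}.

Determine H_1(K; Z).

K has 5 vertices, 9 edges, 6 triangles.
rank ∂_1 = 4, rank ∂_2 = 5 ⇒ b_1 = 9 − 4 − 5 = 0; all invariant factors of ∂_2 are 1 so no torsion. So H_1 ≅ 0.

H_1 = 0.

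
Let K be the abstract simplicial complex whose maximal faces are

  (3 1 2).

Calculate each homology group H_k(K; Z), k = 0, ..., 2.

Take the total order 1 < 2 < 3 on the vertex set. Then K (dimension 2) consists of the simplices:

  0-simplices (3): [1], [2], [3]
  1-simplices (3): [1,2], [1,3], [2,3]
  2-simplices (1): [1,2,3]

Hence C_0 ≅ Z^3, C_1 ≅ Z^3, C_2 ≅ Z^1.

∂_1: C_1 → C_0 maps an edge to its endpoints' difference, ∂[p,q] = q − p. For instance
  ∂[1,2] = [2] − [1].
The resulting 3×3 matrix has rank 2, and its Smith normal form has invariant factors (1,1).

∂_2: C_2 → C_1 sends each 2-simplex [p,q,r] to [q,r] − [p,r] + [p,q]. For instance
  ∂[1,2,3] = [2,3] − [1,3] + [1,2].
The 3×1 boundary matrix has rank 1 and Smith normal form diag(1).

Computing H_k = (kernel of ∂_k) / (image of ∂_{k+1}):

  H_0: rank C_0 − rank ∂_1 = 3 − 2 = 1, and the invariant factors of ∂_1 are all 1, so H_0 = Z.
  H_1: rank ker ∂_1 − rank ∂_2 = (3 − 2) − 1 = 0, and the invariant factors of ∂_2 are all 1, so H_1 = 0.
  H_2: rank ker ∂_2 − rank ∂_3 = (1 − 1) − 0 = 0, and there is no ∂_3, so H_2 = 0.

H_0 ≅ Z,  H_1 = 0,  H_2 = 0.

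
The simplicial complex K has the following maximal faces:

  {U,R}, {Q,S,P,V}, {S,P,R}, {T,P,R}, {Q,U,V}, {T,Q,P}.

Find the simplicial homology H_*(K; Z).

We work with the vertex ordering P < Q < R < S < T < U < V. The simplices of K, each written with vertices in increasing order, are:

  0-simplices (7): P, Q, R, S, T, U, V
  1-simplices (14): PQ, PR, PS, PT, PV, QS, QT, QU, QV, RS, RT, RU, SV, UV
  2-simplices (8): PQS, PQT, PQV, PRS, PRT, PSV, QSV, QUV
  3-simplices (1): PQSV

giving chain groups C_0 ≅ Z^7, C_1 ≅ Z^14, C_2 ≅ Z^8, C_3 ≅ Z^1.

Boundary ∂_1: C_1 → C_0 sends each edge [p,q] (with p < q) to q − p. For instance
  ∂QU = U − Q.
This gives a 7×14 integer matrix of rank 6; reducing to Smith normal form yields diagonal entries (1,1,1,1,1,1).

∂_2: C_2 → C_1 sends each 2-simplex [p,q,r] to [q,r] − [p,r] + [p,q]. For instance
  ∂PSV = SV − PV + PS,
  ∂QSV = SV − QV + QS.
This gives a 14×8 integer matrix of rank 7; reducing to Smith normal form yields diagonal entries (1,1,1,1,1,1,1).

∂_3: C_3 → C_2 sends each 3-simplex σ to the alternating sum Σ_i (−1)^i (σ with its i-th vertex removed). For instance
  ∂PQSV = QSV − PSV + PQV − PQS.
As a 8×1 matrix over Z this has rank 1, with invariant factors (1).

Now H_k = ker ∂_k / im ∂_{k+1}, so:

  H_0: rank C_0 − rank ∂_1 = 7 − 6 = 1, and the invariant factors of ∂_1 are all 1, so H_0 = Z.
  H_1: rank ker ∂_1 − rank ∂_2 = (14 − 6) − 7 = 1, and the invariant factors of ∂_2 are all 1, so H_1 = Z.
  H_2: rank ker ∂_2 − rank ∂_3 = (8 − 7) − 1 = 0, and the invariant factors of ∂_3 are all 1, so H_2 = 0.
  H_3: rank ker ∂_3 − rank ∂_4 = (1 − 1) − 0 = 0, and there is no ∂_4, so H_3 = 0.

H_0 ≅ Z,  H_1 ≅ Z,  H_2 = 0,  H_3 = 0.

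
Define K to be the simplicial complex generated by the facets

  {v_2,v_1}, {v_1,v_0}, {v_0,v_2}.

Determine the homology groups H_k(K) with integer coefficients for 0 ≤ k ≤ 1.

Take the total order v_0 < v_1 < v_2 on the vertex set. Then K (dimension 1) consists of the simplices:

  0-simplices (3): [v_0], [v_1], [v_2]
  1-simplices (3): [v_0,v_1], [v_0,v_2], [v_1,v_2]

Hence C_0 ≅ Z^3, C_1 ≅ Z^3.

The boundary map ∂_1: C_1 → C_0 is given by ∂[p,q] = [q] − [p]. For instance
  ∂[v_1,v_2] = [v_2] − [v_1].
As a 3×3 matrix over Z this has rank 2, with invariant factors (1,1).

Computing H_k = (kernel of ∂_k) / (image of ∂_{k+1}):

  H_0: rank C_0 − rank ∂_1 = 3 − 2 = 1, and the invariant factors of ∂_1 are all 1, so H_0 = Z.
  H_1: rank ker ∂_1 − rank ∂_2 = (3 − 2) − 0 = 1, and there is no ∂_2, so H_1 = Z.

H_0 ≅ Z,  H_1 ≅ Z.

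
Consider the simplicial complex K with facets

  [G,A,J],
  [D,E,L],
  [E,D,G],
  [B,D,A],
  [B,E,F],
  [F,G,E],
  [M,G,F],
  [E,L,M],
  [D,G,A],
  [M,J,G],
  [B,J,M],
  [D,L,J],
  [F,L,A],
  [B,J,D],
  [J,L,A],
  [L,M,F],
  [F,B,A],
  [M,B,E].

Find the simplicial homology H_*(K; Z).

H_0 ≅ Z,  H_1 ≅ Z ⊕ Z/2Z,  H_2 = 0.

We work with the vertex ordering A < B < D < E < F < G < J < L < M. The simplices of K, each written with vertices in increasing order, are:

  0-simplices (9): A, B, D, E, F, G, J, L, M
  1-simplices (27): AB, AD, AF, AG, AJ, AL, BD, BE, BF, BJ, BM, DE, DG, DJ, DL, EF, EG, EL, EM, FG, FL, FM, GJ, GM, JL, JM, LM
  2-simplices (18): ABD, ABF, ADG, AFL, AGJ, AJL, BDJ, BEF, BEM, BJM, DEG, DEL, DJL, EFG, ELM, FGM, FLM, GJM

giving chain groups C_0 ≅ Z^9, C_1 ≅ Z^27, C_2 ≅ Z^18.

∂_1: C_1 → C_0 sends each edge [p,q] (with p < q) to q − p.
As a 9×27 matrix over Z this has rank 8, with invariant factors (1,1,1,1,1,1,1,1).

The boundary map ∂_2: C_2 → C_1 sends each 2-simplex [p,q,r] to [q,r] − [p,r] + [p,q]. For instance
  ∂BEF = EF − BF + BE,
  ∂BJM = JM − BM + BJ.
As a 27×18 matrix over Z this has rank 18, with invariant factors (1,1,1,1,1,1,1,1,1,1,1,1,1,1,1,1,1,2).

From H_k ≅ ker(∂_k) / im(∂_{k+1}) we obtain:

  H_0: rank C_0 − rank ∂_1 = 9 − 8 = 1, and the invariant factors of ∂_1 are all 1, so H_0 = Z.
  H_1: rank ker ∂_1 − rank ∂_2 = (27 − 8) − 18 = 1, and ∂_2 has invariant factor 2 > 1, so H_1 = Z ⊕ Z/2Z.
  H_2: rank ker ∂_2 − rank ∂_3 = (18 − 18) − 0 = 0, and there is no ∂_3, so H_2 = 0.

As a check, the Euler characteristic is 9 − 27 + 18 = 0, which agrees with 1 − 1 + 0 = 0.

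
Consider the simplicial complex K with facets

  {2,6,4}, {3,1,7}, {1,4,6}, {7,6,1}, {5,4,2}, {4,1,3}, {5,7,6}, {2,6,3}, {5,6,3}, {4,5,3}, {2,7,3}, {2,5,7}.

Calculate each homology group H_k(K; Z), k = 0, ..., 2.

H_0 ≅ Z,  H_1 ≅ Z/2,  H_2 = 0.

K has 7 vertices, 18 edges, 12 triangles.
rank ∂_0 = 0, rank ∂_1 = 6 ⇒ b_0 = 7 − 0 − 6 = 1; all invariant factors of ∂_1 are 1 so no torsion. So H_0 = Z.
rank ∂_1 = 6, rank ∂_2 = 12 ⇒ b_1 = 18 − 6 − 12 = 0; ∂_2 has invariant factor(s) [2] giving torsion. So H_1 = Z/2.
rank ∂_2 = 12, rank ∂_3 = 0 ⇒ b_2 = 12 − 12 − 0 = 0. So H_2 = 0.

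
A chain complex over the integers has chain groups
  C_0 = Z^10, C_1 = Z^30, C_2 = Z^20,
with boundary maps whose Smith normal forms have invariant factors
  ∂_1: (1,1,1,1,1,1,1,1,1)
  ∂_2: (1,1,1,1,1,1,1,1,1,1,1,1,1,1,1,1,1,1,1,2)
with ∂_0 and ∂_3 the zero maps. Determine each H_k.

H_0: b_0 = 10 − 0 − 9 = 1; torsion from ∂_1 factors > 1: none. So H_0 = Z.
H_1: b_1 = 30 − 9 − 20 = 1; torsion from ∂_2 factors > 1: [2]. So H_1 = Z ⊕ Z_2.
H_2: b_2 = 20 − 20 − 0 = 0; torsion from ∂_3 factors > 1: none. So H_2 = 0.

H_0 = Z,  H_1 = Z ⊕ Z_2,  H_2 = 0.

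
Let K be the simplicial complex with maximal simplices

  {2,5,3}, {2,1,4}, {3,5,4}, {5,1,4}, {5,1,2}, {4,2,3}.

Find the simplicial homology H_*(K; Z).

H_0 ≅ Z,  H_1 = 0,  H_2 ≅ Z.

Order the vertices as 1 < 2 < 3 < 4 < 5. Listing each simplex with vertices in this order, K has dimension 2 with simplices:

  0-simplices (5): [1], [2], [3], [4], [5]
  1-simplices (9): [1,2], [1,4], [1,5], [2,3], [2,4], [2,5], [3,4], [3,5], [4,5]
  2-simplices (6): [1,2,4], [1,2,5], [1,4,5], [2,3,4], [2,3,5], [3,4,5]

giving chain groups C_0 ≅ Z^5, C_1 ≅ Z^9, C_2 ≅ Z^6.

∂_1: C_1 → C_0 is given by ∂[p,q] = [q] − [p]. For instance
  ∂[1,2] = [2] − [1].
The 5×9 boundary matrix has rank 4 and Smith normal form diag(1,1,1,1).

The boundary map ∂_2: C_2 → C_1 maps a triangle to the signed sum of its edges. For instance
  ∂[1,2,5] = [2,5] − [1,5] + [1,2],
  ∂[3,4,5] = [4,5] − [3,5] + [3,4].
This gives a 9×6 integer matrix of rank 5; reducing to Smith normal form yields diagonal entries (1,1,1,1,1).

From H_k ≅ ker(∂_k) / im(∂_{k+1}) we obtain:

  H_0: rank C_0 − rank ∂_1 = 5 − 4 = 1, and the invariant factors of ∂_1 are all 1, so H_0 = Z.
  H_1: rank ker ∂_1 − rank ∂_2 = (9 − 4) − 5 = 0, and the invariant factors of ∂_2 are all 1, so H_1 = 0.
  H_2: rank ker ∂_2 − rank ∂_3 = (6 − 5) − 0 = 1, and there is no ∂_3, so H_2 = Z.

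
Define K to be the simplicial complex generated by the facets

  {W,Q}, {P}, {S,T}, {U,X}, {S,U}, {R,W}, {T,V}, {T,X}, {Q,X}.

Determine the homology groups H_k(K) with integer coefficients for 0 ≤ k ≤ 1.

H_0 ≅ Z^2,  H_1 ≅ Z.

Take the total order P < Q < R < S < T < U < V < W < X on the vertex set. Then K (dimension 1) consists of the simplices:

  0-simplices (9): P, Q, R, S, T, U, V, W, X
  1-simplices (8): QW, QX, RW, ST, SU, TV, TX, UX

Hence C_0 ≅ Z^9, C_1 ≅ Z^8.

The boundary map ∂_1: C_1 → C_0 sends each edge [p,q] (with p < q) to q − p.
This gives a 9×8 integer matrix of rank 7; reducing to Smith normal form yields diagonal entries (1,1,1,1,1,1,1).

Reading off H_k = ker ∂_k / im ∂_{k+1}:

  H_0: rank C_0 − rank ∂_1 = 9 − 7 = 2, and the invariant factors of ∂_1 are all 1, so H_0 ≅ Z^2.
  H_1: rank ker ∂_1 − rank ∂_2 = (8 − 7) − 0 = 1, and there is no ∂_2, so H_1 ≅ Z.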